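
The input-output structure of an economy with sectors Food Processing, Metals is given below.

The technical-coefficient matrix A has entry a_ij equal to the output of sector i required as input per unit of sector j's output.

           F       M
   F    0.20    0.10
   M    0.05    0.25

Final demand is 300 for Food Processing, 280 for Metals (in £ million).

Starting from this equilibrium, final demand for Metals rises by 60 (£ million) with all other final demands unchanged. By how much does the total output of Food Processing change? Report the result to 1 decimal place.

Δx_F = 10.1

I − A =
  [   0.80    -0.10]
  [  -0.05     0.75]
det(I−A) = (0.80)(0.75) − (-0.10)(-0.05) = 0.5950
adj(I−A) = [[0.75, 0.10], [0.05, 0.80]]
(I − A)⁻¹ = adj(I−A) / det(I−A) ≈
  [   1.2605     0.1681]
  [   0.0840     1.3445]
Δx = (I − A)⁻¹ Δd with Δd having +60 in the Metals component and 0 elsewhere.
So Δx_F = L_FM · (+60), where L_FM = adj(I−A)_FM / det(I−A) = 0.10 / 0.5950.
Δx_F = 0.10 × (+60) / 0.5950 = 6.00 / 0.5950 ≈ 10.1.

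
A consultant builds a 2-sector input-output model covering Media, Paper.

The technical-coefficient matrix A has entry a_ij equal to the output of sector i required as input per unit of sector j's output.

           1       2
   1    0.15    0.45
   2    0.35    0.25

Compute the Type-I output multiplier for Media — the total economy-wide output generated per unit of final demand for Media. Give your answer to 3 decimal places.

I − A =
  [   0.85    -0.45]
  [  -0.35     0.75]
det(I−A) = (0.85)(0.75) − (-0.45)(-0.35) = 0.4800
adj(I−A) = [[0.75, 0.45], [0.35, 0.85]]
(I − A)⁻¹ = adj(I−A) / det(I−A) ≈
  [   1.5625     0.9375]
  [   0.7292     1.7708]
The output multiplier for sector j is the column-j sum of the Leontief inverse (I − A)⁻¹ = adj(I−A) / det(I−A).
Column 1 of adj(I−A): (0.75, 0.35); det(I−A) = 0.4800.
m_1 = (0.75 + 0.35) / 0.4800 = 1.10 / 0.4800 ≈ 2.292.

m_1 = 2.292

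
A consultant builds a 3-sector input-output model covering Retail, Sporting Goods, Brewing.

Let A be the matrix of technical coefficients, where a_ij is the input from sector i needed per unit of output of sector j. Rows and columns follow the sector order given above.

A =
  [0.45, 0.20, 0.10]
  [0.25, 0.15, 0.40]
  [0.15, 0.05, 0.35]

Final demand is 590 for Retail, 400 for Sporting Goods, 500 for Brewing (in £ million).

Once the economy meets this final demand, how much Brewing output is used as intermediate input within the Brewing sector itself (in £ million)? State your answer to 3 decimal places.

I − A =
  [   0.55    -0.20    -0.10]
  [  -0.25     0.85    -0.40]
  [  -0.15    -0.05     0.65]
Cofactors of I−A, C_ij = (−1)^(i+j)·(minor ij) (rows/columns in the sector order above):
  C_11 = (0.85)(0.65) − (-0.40)(-0.05) = 0.5325
  C_12 = −[(-0.25)(0.65) − (-0.40)(-0.15)] = 0.2225
  C_13 = (-0.25)(-0.05) − (0.85)(-0.15) = 0.1400
  C_21 = −[(-0.20)(0.65) − (-0.10)(-0.05)] = 0.1350
  C_22 = (0.55)(0.65) − (-0.10)(-0.15) = 0.3425
  C_23 = −[(0.55)(-0.05) − (-0.20)(-0.15)] = 0.0575
  C_31 = (-0.20)(-0.40) − (-0.10)(0.85) = 0.1650
  C_32 = −[(0.55)(-0.40) − (-0.10)(-0.25)] = 0.2450
  C_33 = (0.55)(0.85) − (-0.20)(-0.25) = 0.4175
det(I−A) = Σ_j (I−A)_1j·C_1j = (0.55)(0.5325) + (-0.20)(0.2225) + (-0.10)(0.1400) = 0.234375
adj(I−A) = Cᵀ =
  [ 0.5325   0.1350   0.1650]
  [ 0.2225   0.3425   0.2450]
  [ 0.1400   0.0575   0.4175]
(I − A)⁻¹ = adj(I−A) / det(I−A) ≈
  [   2.2720     0.5760     0.7040]
  [   0.9493     1.4613     1.0453]
  [   0.5973     0.2453     1.7813]
First solve x = (I − A)⁻¹ d = adj(I−A)·d / det(I−A); in particular x_B = (0.1400·590 + 0.0575·400 + 0.4175·500) / 0.234375 = 314.35 / 0.234375 ≈ 1341.22667.
Intermediate flow from B to B: z_BB = a_BB · x_B = 0.35 × 314.35 / 0.234375 = 110.0225 / 0.234375 ≈ 469.429.

z_BB = 469.429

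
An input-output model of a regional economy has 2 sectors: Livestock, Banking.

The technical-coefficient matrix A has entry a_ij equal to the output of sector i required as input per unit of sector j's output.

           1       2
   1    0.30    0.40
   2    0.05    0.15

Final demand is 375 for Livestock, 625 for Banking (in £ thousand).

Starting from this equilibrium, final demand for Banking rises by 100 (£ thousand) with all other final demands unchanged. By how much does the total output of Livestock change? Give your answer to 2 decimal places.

I − A =
  [   0.70    -0.40]
  [  -0.05     0.85]
det(I−A) = (0.70)(0.85) − (-0.40)(-0.05) = 0.5750
adj(I−A) = [[0.85, 0.40], [0.05, 0.70]]
(I − A)⁻¹ = adj(I−A) / det(I−A) ≈
  [   1.4783     0.6957]
  [   0.0870     1.2174]
Δx = (I − A)⁻¹ Δd with Δd having +100 in the Banking component and 0 elsewhere.
So Δx_1 = L_12 · (+100), where L_12 = adj(I−A)_12 / det(I−A) = 0.40 / 0.5750.
Δx_1 = 0.40 × (+100) / 0.5750 = 40.00 / 0.5750 ≈ 69.57.

Δx_1 = 69.57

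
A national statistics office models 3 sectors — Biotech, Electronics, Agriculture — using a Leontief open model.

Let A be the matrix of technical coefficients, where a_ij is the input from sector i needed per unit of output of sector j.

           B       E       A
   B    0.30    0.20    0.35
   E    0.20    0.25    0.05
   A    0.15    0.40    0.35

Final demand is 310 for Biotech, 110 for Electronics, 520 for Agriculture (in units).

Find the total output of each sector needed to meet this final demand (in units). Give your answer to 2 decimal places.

x_B = 1361.27, x_E = 608.93, x_A = 1488.86

I − A =
  [   0.70    -0.20    -0.35]
  [  -0.20     0.75    -0.05]
  [  -0.15    -0.40     0.65]
Cofactors of I−A, C_ij = (−1)^(i+j)·(minor ij) (rows/columns in the sector order above):
  C_11 = (0.75)(0.65) − (-0.05)(-0.40) = 0.4675
  C_12 = −[(-0.20)(0.65) − (-0.05)(-0.15)] = 0.1375
  C_13 = (-0.20)(-0.40) − (0.75)(-0.15) = 0.1925
  C_21 = −[(-0.20)(0.65) − (-0.35)(-0.40)] = 0.2700
  C_22 = (0.70)(0.65) − (-0.35)(-0.15) = 0.4025
  C_23 = −[(0.70)(-0.40) − (-0.20)(-0.15)] = 0.3100
  C_31 = (-0.20)(-0.05) − (-0.35)(0.75) = 0.2725
  C_32 = −[(0.70)(-0.05) − (-0.35)(-0.20)] = 0.1050
  C_33 = (0.70)(0.75) − (-0.20)(-0.20) = 0.4850
det(I−A) = Σ_j (I−A)_1j·C_1j = (0.70)(0.4675) + (-0.20)(0.1375) + (-0.35)(0.1925) = 0.232375
adj(I−A) = Cᵀ =
  [ 0.4675   0.2700   0.2725]
  [ 0.1375   0.4025   0.1050]
  [ 0.1925   0.3100   0.4850]
(I − A)⁻¹ = adj(I−A) / det(I−A) ≈
  [   2.0118     1.1619     1.1727]
  [   0.5917     1.7321     0.4519]
  [   0.8284     1.3341     2.0871]
x = (I − A)⁻¹ d = adj(I−A)·d / det(I−A), with det(I−A) = 0.232375:
  x_B = (0.4675·310 + 0.2700·110 + 0.2725·520) / 0.232375 = 316.325 / 0.232375 ≈ 1361.27
  x_E = (0.1375·310 + 0.4025·110 + 0.1050·520) / 0.232375 = 141.50 / 0.232375 ≈ 608.93
  x_A = (0.1925·310 + 0.3100·110 + 0.4850·520) / 0.232375 = 345.975 / 0.232375 ≈ 1488.86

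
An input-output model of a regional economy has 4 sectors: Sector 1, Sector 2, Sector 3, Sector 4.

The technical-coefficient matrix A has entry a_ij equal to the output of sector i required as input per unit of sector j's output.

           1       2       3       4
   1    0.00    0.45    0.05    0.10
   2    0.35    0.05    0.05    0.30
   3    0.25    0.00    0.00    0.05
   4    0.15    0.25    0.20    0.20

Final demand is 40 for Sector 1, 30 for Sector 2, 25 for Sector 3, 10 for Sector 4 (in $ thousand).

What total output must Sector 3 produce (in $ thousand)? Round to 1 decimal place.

x_3 = 51.0

I − A =
  [   1.00    -0.45    -0.05    -0.10]
  [  -0.35     0.95    -0.05    -0.30]
  [  -0.25     0.00     1.00    -0.05]
  [  -0.15    -0.25    -0.20     0.80]
Compute the cofactors C_ij = (−1)^(i+j)·(3×3 minor ij) of I−A; the adjugate is their transpose:
adj(I−A) = Cᵀ =
  [ 0.674875   0.381125   0.099500   0.233500]
  [ 0.346875   0.759625   0.122500   0.335875]
  [ 0.182750   0.112125   0.515750   0.097125]
  [ 0.280625   0.336875   0.185875   0.775000]
det(I−A) = Σ_j (I−A)_1j·C_1j = (1.00)(0.674875) + (-0.45)(0.346875) + (-0.05)(0.182750) + (-0.10)(0.280625) = 0.48158125
(I − A)⁻¹ = adj(I−A) / det(I−A) ≈
  [   1.4014     0.7914     0.2066     0.4849]
  [   0.7203     1.5774     0.2544     0.6974]
  [   0.3795     0.2328     1.0710     0.2017]
  [   0.5827     0.6995     0.3860     1.6093]
x = (I − A)⁻¹ d = adj(I−A)·d / det(I−A), with det(I−A) = 0.48158125:
  x_1 = (0.674875·40 + 0.381125·30 + 0.099500·25 + 0.233500·10) / 0.48158125 = 43.25125 / 0.48158125 ≈ 89.8
  x_2 = (0.346875·40 + 0.759625·30 + 0.122500·25 + 0.335875·10) / 0.48158125 = 43.085 / 0.48158125 ≈ 89.5
  x_3 = (0.182750·40 + 0.112125·30 + 0.515750·25 + 0.097125·10) / 0.48158125 = 24.53875 / 0.48158125 ≈ 51.0
  x_4 = (0.280625·40 + 0.336875·30 + 0.185875·25 + 0.775000·10) / 0.48158125 = 33.728125 / 0.48158125 ≈ 70.0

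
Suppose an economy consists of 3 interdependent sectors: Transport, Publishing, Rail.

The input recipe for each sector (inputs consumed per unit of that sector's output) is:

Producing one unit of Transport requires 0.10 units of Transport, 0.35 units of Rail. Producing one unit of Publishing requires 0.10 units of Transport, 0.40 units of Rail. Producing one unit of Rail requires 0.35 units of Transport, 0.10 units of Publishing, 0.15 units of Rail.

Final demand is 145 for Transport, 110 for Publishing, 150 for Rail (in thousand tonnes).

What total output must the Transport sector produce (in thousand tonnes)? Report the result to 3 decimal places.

I − A =
  [   0.90    -0.10    -0.35]
  [   0.00     1.00    -0.10]
  [  -0.35    -0.40     0.85]
Cofactors of I−A, C_ij = (−1)^(i+j)·(minor ij) (rows/columns in the sector order above):
  C_11 = (1.00)(0.85) − (-0.10)(-0.40) = 0.8100
  C_12 = −[(0.00)(0.85) − (-0.10)(-0.35)] = 0.0350
  C_13 = (0.00)(-0.40) − (1.00)(-0.35) = 0.3500
  C_21 = −[(-0.10)(0.85) − (-0.35)(-0.40)] = 0.2250
  C_22 = (0.90)(0.85) − (-0.35)(-0.35) = 0.6425
  C_23 = −[(0.90)(-0.40) − (-0.10)(-0.35)] = 0.3950
  C_31 = (-0.10)(-0.10) − (-0.35)(1.00) = 0.3600
  C_32 = −[(0.90)(-0.10) − (-0.35)(0.00)] = 0.0900
  C_33 = (0.90)(1.00) − (-0.10)(0.00) = 0.9000
det(I−A) = Σ_j (I−A)_1j·C_1j = (0.90)(0.8100) + (-0.10)(0.0350) + (-0.35)(0.3500) = 0.6030
adj(I−A) = Cᵀ =
  [ 0.8100   0.2250   0.3600]
  [ 0.0350   0.6425   0.0900]
  [ 0.3500   0.3950   0.9000]
(I − A)⁻¹ = adj(I−A) / det(I−A) ≈
  [   1.3433     0.3731     0.5970]
  [   0.0580     1.0655     0.1493]
  [   0.5804     0.6551     1.4925]
x = (I − A)⁻¹ d = adj(I−A)·d / det(I−A), with det(I−A) = 0.6030:
  x_1 = (0.8100·145 + 0.2250·110 + 0.3600·150) / 0.6030 = 196.20 / 0.6030 ≈ 325.373
  x_2 = (0.0350·145 + 0.6425·110 + 0.0900·150) / 0.6030 = 89.25 / 0.6030 ≈ 148.010
  x_3 = (0.3500·145 + 0.3950·110 + 0.9000·150) / 0.6030 = 229.20 / 0.6030 ≈ 380.100

x_1 = 325.373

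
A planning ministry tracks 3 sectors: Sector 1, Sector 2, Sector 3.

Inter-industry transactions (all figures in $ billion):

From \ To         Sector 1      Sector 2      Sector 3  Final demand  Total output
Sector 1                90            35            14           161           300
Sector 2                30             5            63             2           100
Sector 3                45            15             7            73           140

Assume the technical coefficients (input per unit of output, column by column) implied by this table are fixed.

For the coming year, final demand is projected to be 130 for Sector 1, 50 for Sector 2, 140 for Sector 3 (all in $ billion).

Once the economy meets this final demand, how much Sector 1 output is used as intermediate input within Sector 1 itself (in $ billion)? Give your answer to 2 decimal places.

Technical coefficients a_ij = z_ij / X_j:
  a_11 = 90/300 = 0.30, a_21 = 30/300 = 0.10, a_31 = 45/300 = 0.15
  a_12 = 35/100 = 0.35, a_22 = 5/100 = 0.05, a_32 = 15/100 = 0.15
  a_13 = 14/140 = 0.10, a_23 = 63/140 = 0.45, a_33 = 7/140 = 0.05
I − A =
  [   0.70    -0.35    -0.10]
  [  -0.10     0.95    -0.45]
  [  -0.15    -0.15     0.95]
Cofactors of I−A, C_ij = (−1)^(i+j)·(minor ij) (rows/columns in the sector order above):
  C_11 = (0.95)(0.95) − (-0.45)(-0.15) = 0.8350
  C_12 = −[(-0.10)(0.95) − (-0.45)(-0.15)] = 0.1625
  C_13 = (-0.10)(-0.15) − (0.95)(-0.15) = 0.1575
  C_21 = −[(-0.35)(0.95) − (-0.10)(-0.15)] = 0.3475
  C_22 = (0.70)(0.95) − (-0.10)(-0.15) = 0.6500
  C_23 = −[(0.70)(-0.15) − (-0.35)(-0.15)] = 0.1575
  C_31 = (-0.35)(-0.45) − (-0.10)(0.95) = 0.2525
  C_32 = −[(0.70)(-0.45) − (-0.10)(-0.10)] = 0.3250
  C_33 = (0.70)(0.95) − (-0.35)(-0.10) = 0.6300
det(I−A) = Σ_j (I−A)_1j·C_1j = (0.70)(0.8350) + (-0.35)(0.1625) + (-0.10)(0.1575) = 0.511875
adj(I−A) = Cᵀ =
  [ 0.8350   0.3475   0.2525]
  [ 0.1625   0.6500   0.3250]
  [ 0.1575   0.1575   0.6300]
(I − A)⁻¹ = adj(I−A) / det(I−A) ≈
  [   1.6313     0.6789     0.4933]
  [   0.3175     1.2698     0.6349]
  [   0.3077     0.3077     1.2308]
First solve x = (I − A)⁻¹ d = adj(I−A)·d / det(I−A); in particular x_1 = (0.8350·130 + 0.3475·50 + 0.2525·140) / 0.511875 = 161.275 / 0.511875 ≈ 315.0672.
Intermediate flow from 1 to 1: z_11 = a_11 · x_1 = 0.30 × 161.275 / 0.511875 = 48.3825 / 0.511875 ≈ 94.52.

z_11 = 94.52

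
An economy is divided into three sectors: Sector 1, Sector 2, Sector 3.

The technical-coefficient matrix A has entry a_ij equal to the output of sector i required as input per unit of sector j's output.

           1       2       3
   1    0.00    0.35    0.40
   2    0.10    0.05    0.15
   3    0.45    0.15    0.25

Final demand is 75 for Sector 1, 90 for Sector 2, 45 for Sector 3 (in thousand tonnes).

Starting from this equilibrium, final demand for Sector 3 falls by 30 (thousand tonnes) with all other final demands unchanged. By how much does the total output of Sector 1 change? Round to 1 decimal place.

I − A =
  [   1.00    -0.35    -0.40]
  [  -0.10     0.95    -0.15]
  [  -0.45    -0.15     0.75]
Cofactors of I−A, C_ij = (−1)^(i+j)·(minor ij) (rows/columns in the sector order above):
  C_11 = (0.95)(0.75) − (-0.15)(-0.15) = 0.6900
  C_12 = −[(-0.10)(0.75) − (-0.15)(-0.45)] = 0.1425
  C_13 = (-0.10)(-0.15) − (0.95)(-0.45) = 0.4425
  C_21 = −[(-0.35)(0.75) − (-0.40)(-0.15)] = 0.3225
  C_22 = (1.00)(0.75) − (-0.40)(-0.45) = 0.5700
  C_23 = −[(1.00)(-0.15) − (-0.35)(-0.45)] = 0.3075
  C_31 = (-0.35)(-0.15) − (-0.40)(0.95) = 0.4325
  C_32 = −[(1.00)(-0.15) − (-0.40)(-0.10)] = 0.1900
  C_33 = (1.00)(0.95) − (-0.35)(-0.10) = 0.9150
det(I−A) = Σ_j (I−A)_1j·C_1j = (1.00)(0.6900) + (-0.35)(0.1425) + (-0.40)(0.4425) = 0.463125
adj(I−A) = Cᵀ =
  [ 0.6900   0.3225   0.4325]
  [ 0.1425   0.5700   0.1900]
  [ 0.4425   0.3075   0.9150]
(I − A)⁻¹ = adj(I−A) / det(I−A) ≈
  [   1.4899     0.6964     0.9339]
  [   0.3077     1.2308     0.4103]
  [   0.9555     0.6640     1.9757]
Δx = (I − A)⁻¹ Δd with Δd having -30 in the Sector 3 component and 0 elsewhere.
So Δx_1 = L_13 · (-30), where L_13 = adj(I−A)_13 / det(I−A) = 0.4325 / 0.463125.
Δx_1 = 0.4325 × (-30) / 0.463125 = -12.975 / 0.463125 ≈ -28.0.

Δx_1 = -28.0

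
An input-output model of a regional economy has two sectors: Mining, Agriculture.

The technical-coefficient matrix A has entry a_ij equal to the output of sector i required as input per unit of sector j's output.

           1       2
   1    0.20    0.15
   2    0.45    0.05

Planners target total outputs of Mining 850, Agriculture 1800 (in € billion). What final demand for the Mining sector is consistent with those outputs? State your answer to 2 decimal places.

I − A =
  [   0.80    -0.15]
  [  -0.45     0.95]
d = (I − A) x:
  d_1 = (+0.80)·850 + (-0.15)·1800 = 410.00
  d_2 = (-0.45)·850 + (+0.95)·1800 = 1327.50

d_1 = 410.00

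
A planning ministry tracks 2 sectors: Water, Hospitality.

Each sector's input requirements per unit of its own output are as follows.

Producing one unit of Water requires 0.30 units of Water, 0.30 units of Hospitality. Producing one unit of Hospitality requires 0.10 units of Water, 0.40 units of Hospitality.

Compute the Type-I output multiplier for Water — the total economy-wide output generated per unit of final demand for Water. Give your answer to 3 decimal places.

I − A =
  [   0.70    -0.10]
  [  -0.30     0.60]
det(I−A) = (0.70)(0.60) − (-0.10)(-0.30) = 0.3900
adj(I−A) = [[0.60, 0.10], [0.30, 0.70]]
(I − A)⁻¹ = adj(I−A) / det(I−A) ≈
  [   1.5385     0.2564]
  [   0.7692     1.7949]
The output multiplier for sector j is the column-j sum of the Leontief inverse (I − A)⁻¹ = adj(I−A) / det(I−A).
Column W of adj(I−A): (0.60, 0.30); det(I−A) = 0.3900.
m_W = (0.60 + 0.30) / 0.3900 = 0.90 / 0.3900 ≈ 2.308.

m_W = 2.308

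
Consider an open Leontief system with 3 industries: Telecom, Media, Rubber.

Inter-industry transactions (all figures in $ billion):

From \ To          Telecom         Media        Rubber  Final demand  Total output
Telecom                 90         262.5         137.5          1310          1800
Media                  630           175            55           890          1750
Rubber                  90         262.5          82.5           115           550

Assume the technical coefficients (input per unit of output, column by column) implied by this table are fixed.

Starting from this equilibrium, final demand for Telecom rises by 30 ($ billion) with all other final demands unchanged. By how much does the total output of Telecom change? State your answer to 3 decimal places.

Δx_1 = 35.006

Technical coefficients a_ij = z_ij / X_j:
  a_11 = 90/1800 = 0.05, a_21 = 630/1800 = 0.35, a_31 = 90/1800 = 0.05
  a_12 = 262.5/1750 = 0.15, a_22 = 175/1750 = 0.10, a_32 = 262.5/1750 = 0.15
  a_13 = 137.5/550 = 0.25, a_23 = 55/550 = 0.10, a_33 = 82.5/550 = 0.15
I − A =
  [   0.95    -0.15    -0.25]
  [  -0.35     0.90    -0.10]
  [  -0.05    -0.15     0.85]
Cofactors of I−A, C_ij = (−1)^(i+j)·(minor ij) (rows/columns in the sector order above):
  C_11 = (0.90)(0.85) − (-0.10)(-0.15) = 0.7500
  C_12 = −[(-0.35)(0.85) − (-0.10)(-0.05)] = 0.3025
  C_13 = (-0.35)(-0.15) − (0.90)(-0.05) = 0.0975
  C_21 = −[(-0.15)(0.85) − (-0.25)(-0.15)] = 0.1650
  C_22 = (0.95)(0.85) − (-0.25)(-0.05) = 0.7950
  C_23 = −[(0.95)(-0.15) − (-0.15)(-0.05)] = 0.1500
  C_31 = (-0.15)(-0.10) − (-0.25)(0.90) = 0.2400
  C_32 = −[(0.95)(-0.10) − (-0.25)(-0.35)] = 0.1825
  C_33 = (0.95)(0.90) − (-0.15)(-0.35) = 0.8025
det(I−A) = Σ_j (I−A)_1j·C_1j = (0.95)(0.7500) + (-0.15)(0.3025) + (-0.25)(0.0975) = 0.64275
adj(I−A) = Cᵀ =
  [ 0.7500   0.1650   0.2400]
  [ 0.3025   0.7950   0.1825]
  [ 0.0975   0.1500   0.8025]
(I − A)⁻¹ = adj(I−A) / det(I−A) ≈
  [   1.1669     0.2567     0.3734]
  [   0.4706     1.2369     0.2839]
  [   0.1517     0.2334     1.2485]
Δx = (I − A)⁻¹ Δd with Δd having +30 in the Telecom component and 0 elsewhere.
So Δx_1 = L_11 · (+30), where L_11 = adj(I−A)_11 / det(I−A) = 0.7500 / 0.64275.
Δx_1 = 0.7500 × (+30) / 0.64275 = 22.50 / 0.64275 ≈ 35.006.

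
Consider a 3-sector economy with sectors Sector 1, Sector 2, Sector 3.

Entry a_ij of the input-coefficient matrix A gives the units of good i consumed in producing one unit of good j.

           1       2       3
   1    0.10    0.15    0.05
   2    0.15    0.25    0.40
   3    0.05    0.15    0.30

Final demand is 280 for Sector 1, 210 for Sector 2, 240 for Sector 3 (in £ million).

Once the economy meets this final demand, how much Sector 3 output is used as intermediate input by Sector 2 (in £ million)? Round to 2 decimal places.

I − A =
  [   0.90    -0.15    -0.05]
  [  -0.15     0.75    -0.40]
  [  -0.05    -0.15     0.70]
Cofactors of I−A, C_ij = (−1)^(i+j)·(minor ij) (rows/columns in the sector order above):
  C_11 = (0.75)(0.70) − (-0.40)(-0.15) = 0.4650
  C_12 = −[(-0.15)(0.70) − (-0.40)(-0.05)] = 0.1250
  C_13 = (-0.15)(-0.15) − (0.75)(-0.05) = 0.0600
  C_21 = −[(-0.15)(0.70) − (-0.05)(-0.15)] = 0.1125
  C_22 = (0.90)(0.70) − (-0.05)(-0.05) = 0.6275
  C_23 = −[(0.90)(-0.15) − (-0.15)(-0.05)] = 0.1425
  C_31 = (-0.15)(-0.40) − (-0.05)(0.75) = 0.0975
  C_32 = −[(0.90)(-0.40) − (-0.05)(-0.15)] = 0.3675
  C_33 = (0.90)(0.75) − (-0.15)(-0.15) = 0.6525
det(I−A) = Σ_j (I−A)_1j·C_1j = (0.90)(0.4650) + (-0.15)(0.1250) + (-0.05)(0.0600) = 0.39675
adj(I−A) = Cᵀ =
  [ 0.4650   0.1125   0.0975]
  [ 0.1250   0.6275   0.3675]
  [ 0.0600   0.1425   0.6525]
(I − A)⁻¹ = adj(I−A) / det(I−A) ≈
  [   1.1720     0.2836     0.2457]
  [   0.3151     1.5816     0.9263]
  [   0.1512     0.3592     1.6446]
First solve x = (I − A)⁻¹ d = adj(I−A)·d / det(I−A); in particular x_2 = (0.1250·280 + 0.6275·210 + 0.3675·240) / 0.39675 = 254.975 / 0.39675 ≈ 642.6591.
Intermediate flow from 3 to 2: z_32 = a_32 · x_2 = 0.15 × 254.975 / 0.39675 = 38.24625 / 0.39675 ≈ 96.40.

z_32 = 96.40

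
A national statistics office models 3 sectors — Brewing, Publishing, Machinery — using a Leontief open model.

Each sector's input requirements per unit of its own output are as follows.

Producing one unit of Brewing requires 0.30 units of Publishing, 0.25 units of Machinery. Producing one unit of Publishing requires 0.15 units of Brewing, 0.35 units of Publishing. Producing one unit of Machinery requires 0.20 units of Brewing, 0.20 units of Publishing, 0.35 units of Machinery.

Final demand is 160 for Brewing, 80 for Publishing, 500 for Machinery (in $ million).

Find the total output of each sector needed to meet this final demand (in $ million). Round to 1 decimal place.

x_B = 439.9, x_P = 614.9, x_M = 938.4

I − A =
  [   1.00    -0.15    -0.20]
  [  -0.30     0.65    -0.20]
  [  -0.25     0.00     0.65]
Cofactors of I−A, C_ij = (−1)^(i+j)·(minor ij) (rows/columns in the sector order above):
  C_11 = (0.65)(0.65) − (-0.20)(0.00) = 0.4225
  C_12 = −[(-0.30)(0.65) − (-0.20)(-0.25)] = 0.2450
  C_13 = (-0.30)(0.00) − (0.65)(-0.25) = 0.1625
  C_21 = −[(-0.15)(0.65) − (-0.20)(0.00)] = 0.0975
  C_22 = (1.00)(0.65) − (-0.20)(-0.25) = 0.6000
  C_23 = −[(1.00)(0.00) − (-0.15)(-0.25)] = 0.0375
  C_31 = (-0.15)(-0.20) − (-0.20)(0.65) = 0.1600
  C_32 = −[(1.00)(-0.20) − (-0.20)(-0.30)] = 0.2600
  C_33 = (1.00)(0.65) − (-0.15)(-0.30) = 0.6050
det(I−A) = Σ_j (I−A)_1j·C_1j = (1.00)(0.4225) + (-0.15)(0.2450) + (-0.20)(0.1625) = 0.35325
adj(I−A) = Cᵀ =
  [ 0.4225   0.0975   0.1600]
  [ 0.2450   0.6000   0.2600]
  [ 0.1625   0.0375   0.6050]
(I − A)⁻¹ = adj(I−A) / det(I−A) ≈
  [   1.1960     0.2760     0.4529]
  [   0.6936     1.6985     0.7360]
  [   0.4600     0.1062     1.7127]
x = (I − A)⁻¹ d = adj(I−A)·d / det(I−A), with det(I−A) = 0.35325:
  x_B = (0.4225·160 + 0.0975·80 + 0.1600·500) / 0.35325 = 155.40 / 0.35325 ≈ 439.9
  x_P = (0.2450·160 + 0.6000·80 + 0.2600·500) / 0.35325 = 217.20 / 0.35325 ≈ 614.9
  x_M = (0.1625·160 + 0.0375·80 + 0.6050·500) / 0.35325 = 331.50 / 0.35325 ≈ 938.4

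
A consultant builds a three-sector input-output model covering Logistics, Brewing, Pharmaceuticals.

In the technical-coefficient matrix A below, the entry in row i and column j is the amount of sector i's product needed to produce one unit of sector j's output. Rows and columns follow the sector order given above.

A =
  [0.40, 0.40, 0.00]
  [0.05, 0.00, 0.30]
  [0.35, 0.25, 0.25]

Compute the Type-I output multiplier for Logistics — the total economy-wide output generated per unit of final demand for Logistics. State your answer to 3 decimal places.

I − A =
  [   0.60    -0.40     0.00]
  [  -0.05     1.00    -0.30]
  [  -0.35    -0.25     0.75]
Cofactors of I−A, C_ij = (−1)^(i+j)·(minor ij) (rows/columns in the sector order above):
  C_11 = (1.00)(0.75) − (-0.30)(-0.25) = 0.6750
  C_12 = −[(-0.05)(0.75) − (-0.30)(-0.35)] = 0.1425
  C_13 = (-0.05)(-0.25) − (1.00)(-0.35) = 0.3625
  C_21 = −[(-0.40)(0.75) − (0.00)(-0.25)] = 0.3000
  C_22 = (0.60)(0.75) − (0.00)(-0.35) = 0.4500
  C_23 = −[(0.60)(-0.25) − (-0.40)(-0.35)] = 0.2900
  C_31 = (-0.40)(-0.30) − (0.00)(1.00) = 0.1200
  C_32 = −[(0.60)(-0.30) − (0.00)(-0.05)] = 0.1800
  C_33 = (0.60)(1.00) − (-0.40)(-0.05) = 0.5800
det(I−A) = Σ_j (I−A)_1j·C_1j = (0.60)(0.6750) + (-0.40)(0.1425) + (0.00)(0.3625) = 0.3480
adj(I−A) = Cᵀ =
  [ 0.6750   0.3000   0.1200]
  [ 0.1425   0.4500   0.1800]
  [ 0.3625   0.2900   0.5800]
(I − A)⁻¹ = adj(I−A) / det(I−A) ≈
  [   1.9397     0.8621     0.3448]
  [   0.4095     1.2931     0.5172]
  [   1.0417     0.8333     1.6667]
The output multiplier for sector j is the column-j sum of the Leontief inverse (I − A)⁻¹ = adj(I−A) / det(I−A).
Column L of adj(I−A): (0.6750, 0.1425, 0.3625); det(I−A) = 0.3480.
m_L = (0.6750 + 0.1425 + 0.3625) / 0.3480 = 1.18 / 0.3480 ≈ 3.391.

m_L = 3.391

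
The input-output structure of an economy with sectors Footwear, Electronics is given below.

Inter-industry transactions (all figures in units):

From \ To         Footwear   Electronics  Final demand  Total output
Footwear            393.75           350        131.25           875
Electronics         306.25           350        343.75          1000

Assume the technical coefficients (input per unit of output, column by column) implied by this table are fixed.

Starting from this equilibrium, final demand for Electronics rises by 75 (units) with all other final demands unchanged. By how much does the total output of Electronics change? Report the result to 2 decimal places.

Technical coefficients a_ij = z_ij / X_j:
  a_FF = 393.75/875 = 0.45, a_EF = 306.25/875 = 0.35
  a_FE = 350/1000 = 0.35, a_EE = 350/1000 = 0.35
I − A =
  [   0.55    -0.35]
  [  -0.35     0.65]
det(I−A) = (0.55)(0.65) − (-0.35)(-0.35) = 0.2350
adj(I−A) = [[0.65, 0.35], [0.35, 0.55]]
(I − A)⁻¹ = adj(I−A) / det(I−A) ≈
  [   2.7660     1.4894]
  [   1.4894     2.3404]
Δx = (I − A)⁻¹ Δd with Δd having +75 in the Electronics component and 0 elsewhere.
So Δx_E = L_EE · (+75), where L_EE = adj(I−A)_EE / det(I−A) = 0.55 / 0.2350.
Δx_E = 0.55 × (+75) / 0.2350 = 41.25 / 0.2350 ≈ 175.53.

Δx_E = 175.53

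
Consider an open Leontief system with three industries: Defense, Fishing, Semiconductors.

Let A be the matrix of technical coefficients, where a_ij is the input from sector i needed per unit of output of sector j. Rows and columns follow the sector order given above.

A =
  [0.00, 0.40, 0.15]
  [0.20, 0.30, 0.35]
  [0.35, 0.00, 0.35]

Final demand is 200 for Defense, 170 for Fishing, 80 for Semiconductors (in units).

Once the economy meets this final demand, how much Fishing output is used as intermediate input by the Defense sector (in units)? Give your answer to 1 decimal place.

z_21 = 97.6

I − A =
  [   1.00    -0.40    -0.15]
  [  -0.20     0.70    -0.35]
  [  -0.35     0.00     0.65]
Cofactors of I−A, C_ij = (−1)^(i+j)·(minor ij) (rows/columns in the sector order above):
  C_11 = (0.70)(0.65) − (-0.35)(0.00) = 0.4550
  C_12 = −[(-0.20)(0.65) − (-0.35)(-0.35)] = 0.2525
  C_13 = (-0.20)(0.00) − (0.70)(-0.35) = 0.2450
  C_21 = −[(-0.40)(0.65) − (-0.15)(0.00)] = 0.2600
  C_22 = (1.00)(0.65) − (-0.15)(-0.35) = 0.5975
  C_23 = −[(1.00)(0.00) − (-0.40)(-0.35)] = 0.1400
  C_31 = (-0.40)(-0.35) − (-0.15)(0.70) = 0.2450
  C_32 = −[(1.00)(-0.35) − (-0.15)(-0.20)] = 0.3800
  C_33 = (1.00)(0.70) − (-0.40)(-0.20) = 0.6200
det(I−A) = Σ_j (I−A)_1j·C_1j = (1.00)(0.4550) + (-0.40)(0.2525) + (-0.15)(0.2450) = 0.31725
adj(I−A) = Cᵀ =
  [ 0.4550   0.2600   0.2450]
  [ 0.2525   0.5975   0.3800]
  [ 0.2450   0.1400   0.6200]
(I − A)⁻¹ = adj(I−A) / det(I−A) ≈
  [   1.4342     0.8195     0.7723]
  [   0.7959     1.8834     1.1978]
  [   0.7723     0.4413     1.9543]
First solve x = (I − A)⁻¹ d = adj(I−A)·d / det(I−A); in particular x_1 = (0.4550·200 + 0.2600·170 + 0.2450·80) / 0.31725 = 154.80 / 0.31725 ≈ 487.943.
Intermediate flow from 2 to 1: z_21 = a_21 · x_1 = 0.20 × 154.80 / 0.31725 = 30.96 / 0.31725 ≈ 97.6.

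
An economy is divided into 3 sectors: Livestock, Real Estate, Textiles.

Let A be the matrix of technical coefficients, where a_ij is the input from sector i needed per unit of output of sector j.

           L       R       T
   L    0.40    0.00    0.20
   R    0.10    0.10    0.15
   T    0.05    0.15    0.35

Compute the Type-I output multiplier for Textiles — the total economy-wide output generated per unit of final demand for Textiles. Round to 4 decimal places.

I − A =
  [   0.60     0.00    -0.20]
  [  -0.10     0.90    -0.15]
  [  -0.05    -0.15     0.65]
Cofactors of I−A, C_ij = (−1)^(i+j)·(minor ij) (rows/columns in the sector order above):
  C_11 = (0.90)(0.65) − (-0.15)(-0.15) = 0.5625
  C_12 = −[(-0.10)(0.65) − (-0.15)(-0.05)] = 0.0725
  C_13 = (-0.10)(-0.15) − (0.90)(-0.05) = 0.0600
  C_21 = −[(0.00)(0.65) − (-0.20)(-0.15)] = 0.0300
  C_22 = (0.60)(0.65) − (-0.20)(-0.05) = 0.3800
  C_23 = −[(0.60)(-0.15) − (0.00)(-0.05)] = 0.0900
  C_31 = (0.00)(-0.15) − (-0.20)(0.90) = 0.1800
  C_32 = −[(0.60)(-0.15) − (-0.20)(-0.10)] = 0.1100
  C_33 = (0.60)(0.90) − (0.00)(-0.10) = 0.5400
det(I−A) = Σ_j (I−A)_1j·C_1j = (0.60)(0.5625) + (0.00)(0.0725) + (-0.20)(0.0600) = 0.3255
adj(I−A) = Cᵀ =
  [ 0.5625   0.0300   0.1800]
  [ 0.0725   0.3800   0.1100]
  [ 0.0600   0.0900   0.5400]
(I − A)⁻¹ = adj(I−A) / det(I−A) ≈
  [   1.72811     0.09217     0.55300]
  [   0.22273     1.16743     0.33794]
  [   0.18433     0.27650     1.65899]
The output multiplier for sector j is the column-j sum of the Leontief inverse (I − A)⁻¹ = adj(I−A) / det(I−A).
Column T of adj(I−A): (0.1800, 0.1100, 0.5400); det(I−A) = 0.3255.
m_T = (0.1800 + 0.1100 + 0.5400) / 0.3255 = 0.83 / 0.3255 ≈ 2.5499.

m_T = 2.5499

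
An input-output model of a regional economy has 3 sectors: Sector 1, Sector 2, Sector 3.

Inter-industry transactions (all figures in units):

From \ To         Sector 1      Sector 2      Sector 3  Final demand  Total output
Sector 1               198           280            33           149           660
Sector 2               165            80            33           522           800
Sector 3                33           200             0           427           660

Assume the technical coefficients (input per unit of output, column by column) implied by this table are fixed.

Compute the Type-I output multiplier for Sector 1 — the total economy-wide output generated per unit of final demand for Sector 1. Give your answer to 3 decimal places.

Technical coefficients a_ij = z_ij / X_j:
  a_11 = 198/660 = 0.30, a_21 = 165/660 = 0.25, a_31 = 33/660 = 0.05
  a_12 = 280/800 = 0.35, a_22 = 80/800 = 0.10, a_32 = 200/800 = 0.25
  a_13 = 33/660 = 0.05, a_23 = 33/660 = 0.05, a_33 = 0/660 = 0.00
I − A =
  [   0.70    -0.35    -0.05]
  [  -0.25     0.90    -0.05]
  [  -0.05    -0.25     1.00]
Cofactors of I−A, C_ij = (−1)^(i+j)·(minor ij) (rows/columns in the sector order above):
  C_11 = (0.90)(1.00) − (-0.05)(-0.25) = 0.8875
  C_12 = −[(-0.25)(1.00) − (-0.05)(-0.05)] = 0.2525
  C_13 = (-0.25)(-0.25) − (0.90)(-0.05) = 0.1075
  C_21 = −[(-0.35)(1.00) − (-0.05)(-0.25)] = 0.3625
  C_22 = (0.70)(1.00) − (-0.05)(-0.05) = 0.6975
  C_23 = −[(0.70)(-0.25) − (-0.35)(-0.05)] = 0.1925
  C_31 = (-0.35)(-0.05) − (-0.05)(0.90) = 0.0625
  C_32 = −[(0.70)(-0.05) − (-0.05)(-0.25)] = 0.0475
  C_33 = (0.70)(0.90) − (-0.35)(-0.25) = 0.5425
det(I−A) = Σ_j (I−A)_1j·C_1j = (0.70)(0.8875) + (-0.35)(0.2525) + (-0.05)(0.1075) = 0.5275
adj(I−A) = Cᵀ =
  [ 0.8875   0.3625   0.0625]
  [ 0.2525   0.6975   0.0475]
  [ 0.1075   0.1925   0.5425]
(I − A)⁻¹ = adj(I−A) / det(I−A) ≈
  [   1.6825     0.6872     0.1185]
  [   0.4787     1.3223     0.0900]
  [   0.2038     0.3649     1.0284]
The output multiplier for sector j is the column-j sum of the Leontief inverse (I − A)⁻¹ = adj(I−A) / det(I−A).
Column 1 of adj(I−A): (0.8875, 0.2525, 0.1075); det(I−A) = 0.5275.
m_1 = (0.8875 + 0.2525 + 0.1075) / 0.5275 = 1.2475 / 0.5275 ≈ 2.365.

m_1 = 2.365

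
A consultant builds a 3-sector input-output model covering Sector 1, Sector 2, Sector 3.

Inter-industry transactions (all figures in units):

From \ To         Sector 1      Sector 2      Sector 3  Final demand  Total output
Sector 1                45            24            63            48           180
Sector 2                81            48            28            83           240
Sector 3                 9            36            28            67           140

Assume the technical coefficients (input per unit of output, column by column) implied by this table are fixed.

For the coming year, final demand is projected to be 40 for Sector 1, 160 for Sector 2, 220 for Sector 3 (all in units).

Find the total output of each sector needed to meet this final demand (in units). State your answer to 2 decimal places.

Technical coefficients a_ij = z_ij / X_j:
  a_11 = 45/180 = 0.25, a_21 = 81/180 = 0.45, a_31 = 9/180 = 0.05
  a_12 = 24/240 = 0.10, a_22 = 48/240 = 0.20, a_32 = 36/240 = 0.15
  a_13 = 63/140 = 0.45, a_23 = 28/140 = 0.20, a_33 = 28/140 = 0.20
I − A =
  [   0.75    -0.10    -0.45]
  [  -0.45     0.80    -0.20]
  [  -0.05    -0.15     0.80]
Cofactors of I−A, C_ij = (−1)^(i+j)·(minor ij) (rows/columns in the sector order above):
  C_11 = (0.80)(0.80) − (-0.20)(-0.15) = 0.6100
  C_12 = −[(-0.45)(0.80) − (-0.20)(-0.05)] = 0.3700
  C_13 = (-0.45)(-0.15) − (0.80)(-0.05) = 0.1075
  C_21 = −[(-0.10)(0.80) − (-0.45)(-0.15)] = 0.1475
  C_22 = (0.75)(0.80) − (-0.45)(-0.05) = 0.5775
  C_23 = −[(0.75)(-0.15) − (-0.10)(-0.05)] = 0.1175
  C_31 = (-0.10)(-0.20) − (-0.45)(0.80) = 0.3800
  C_32 = −[(0.75)(-0.20) − (-0.45)(-0.45)] = 0.3525
  C_33 = (0.75)(0.80) − (-0.10)(-0.45) = 0.5550
det(I−A) = Σ_j (I−A)_1j·C_1j = (0.75)(0.6100) + (-0.10)(0.3700) + (-0.45)(0.1075) = 0.372125
adj(I−A) = Cᵀ =
  [ 0.6100   0.1475   0.3800]
  [ 0.3700   0.5775   0.3525]
  [ 0.1075   0.1175   0.5550]
(I − A)⁻¹ = adj(I−A) / det(I−A) ≈
  [   1.6392     0.3964     1.0212]
  [   0.9943     1.5519     0.9473]
  [   0.2889     0.3158     1.4914]
x = (I − A)⁻¹ d = adj(I−A)·d / det(I−A), with det(I−A) = 0.372125:
  x_1 = (0.6100·40 + 0.1475·160 + 0.3800·220) / 0.372125 = 131.60 / 0.372125 ≈ 353.64
  x_2 = (0.3700·40 + 0.5775·160 + 0.3525·220) / 0.372125 = 184.75 / 0.372125 ≈ 496.47
  x_3 = (0.1075·40 + 0.1175·160 + 0.5550·220) / 0.372125 = 145.20 / 0.372125 ≈ 390.19

x_1 = 353.64, x_2 = 496.47, x_3 = 390.19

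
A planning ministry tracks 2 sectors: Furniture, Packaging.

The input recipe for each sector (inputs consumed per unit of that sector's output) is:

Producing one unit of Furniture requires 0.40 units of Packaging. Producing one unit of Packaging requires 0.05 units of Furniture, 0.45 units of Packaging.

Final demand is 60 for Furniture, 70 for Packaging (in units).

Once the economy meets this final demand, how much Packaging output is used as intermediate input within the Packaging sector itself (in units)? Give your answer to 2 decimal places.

z_22 = 79.81

I − A =
  [   1.00    -0.05]
  [  -0.40     0.55]
det(I−A) = (1.00)(0.55) − (-0.05)(-0.40) = 0.5300
adj(I−A) = [[0.55, 0.05], [0.40, 1.00]]
(I − A)⁻¹ = adj(I−A) / det(I−A) ≈
  [   1.0377     0.0943]
  [   0.7547     1.8868]
First solve x = (I − A)⁻¹ d = adj(I−A)·d / det(I−A); in particular x_2 = (0.40·60 + 1.00·70) / 0.5300 = 94.00 / 0.5300 ≈ 177.3585.
Intermediate flow from 2 to 2: z_22 = a_22 · x_2 = 0.45 × 94.00 / 0.5300 = 42.30 / 0.5300 ≈ 79.81.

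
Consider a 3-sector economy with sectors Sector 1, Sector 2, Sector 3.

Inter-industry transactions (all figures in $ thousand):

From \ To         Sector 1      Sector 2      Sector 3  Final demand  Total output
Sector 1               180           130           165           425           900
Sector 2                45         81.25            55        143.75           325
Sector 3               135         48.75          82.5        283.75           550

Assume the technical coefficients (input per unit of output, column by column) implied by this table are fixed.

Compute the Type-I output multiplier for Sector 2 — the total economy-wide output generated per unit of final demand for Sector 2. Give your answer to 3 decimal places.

Technical coefficients a_ij = z_ij / X_j:
  a_11 = 180/900 = 0.20, a_21 = 45/900 = 0.05, a_31 = 135/900 = 0.15
  a_12 = 130/325 = 0.40, a_22 = 81.25/325 = 0.25, a_32 = 48.75/325 = 0.15
  a_13 = 165/550 = 0.30, a_23 = 55/550 = 0.10, a_33 = 82.5/550 = 0.15
I − A =
  [   0.80    -0.40    -0.30]
  [  -0.05     0.75    -0.10]
  [  -0.15    -0.15     0.85]
Cofactors of I−A, C_ij = (−1)^(i+j)·(minor ij) (rows/columns in the sector order above):
  C_11 = (0.75)(0.85) − (-0.10)(-0.15) = 0.6225
  C_12 = −[(-0.05)(0.85) − (-0.10)(-0.15)] = 0.0575
  C_13 = (-0.05)(-0.15) − (0.75)(-0.15) = 0.1200
  C_21 = −[(-0.40)(0.85) − (-0.30)(-0.15)] = 0.3850
  C_22 = (0.80)(0.85) − (-0.30)(-0.15) = 0.6350
  C_23 = −[(0.80)(-0.15) − (-0.40)(-0.15)] = 0.1800
  C_31 = (-0.40)(-0.10) − (-0.30)(0.75) = 0.2650
  C_32 = −[(0.80)(-0.10) − (-0.30)(-0.05)] = 0.0950
  C_33 = (0.80)(0.75) − (-0.40)(-0.05) = 0.5800
det(I−A) = Σ_j (I−A)_1j·C_1j = (0.80)(0.6225) + (-0.40)(0.0575) + (-0.30)(0.1200) = 0.4390
adj(I−A) = Cᵀ =
  [ 0.6225   0.3850   0.2650]
  [ 0.0575   0.6350   0.0950]
  [ 0.1200   0.1800   0.5800]
(I − A)⁻¹ = adj(I−A) / det(I−A) ≈
  [   1.4180     0.8770     0.6036]
  [   0.1310     1.4465     0.2164]
  [   0.2733     0.4100     1.3212]
The output multiplier for sector j is the column-j sum of the Leontief inverse (I − A)⁻¹ = adj(I−A) / det(I−A).
Column 2 of adj(I−A): (0.3850, 0.6350, 0.1800); det(I−A) = 0.4390.
m_2 = (0.3850 + 0.6350 + 0.1800) / 0.4390 = 1.20 / 0.4390 ≈ 2.733.

m_2 = 2.733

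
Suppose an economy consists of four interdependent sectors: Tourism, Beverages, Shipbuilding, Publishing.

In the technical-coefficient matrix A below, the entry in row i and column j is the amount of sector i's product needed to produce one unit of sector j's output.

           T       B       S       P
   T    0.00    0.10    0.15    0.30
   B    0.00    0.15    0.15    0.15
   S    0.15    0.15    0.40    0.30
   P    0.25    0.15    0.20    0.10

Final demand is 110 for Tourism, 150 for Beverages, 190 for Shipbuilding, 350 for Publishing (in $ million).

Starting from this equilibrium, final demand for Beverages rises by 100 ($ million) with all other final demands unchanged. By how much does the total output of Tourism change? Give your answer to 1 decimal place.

Δx_T = 39.0

I − A =
  [   1.00    -0.10    -0.15    -0.30]
  [   0.00     0.85    -0.15    -0.15]
  [  -0.15    -0.15     0.60    -0.30]
  [  -0.25    -0.15    -0.20     0.90]
Compute the cofactors C_ij = (−1)^(i+j)·(3×3 minor ij) of I−A; the adjugate is their transpose:
adj(I−A) = Cᵀ =
  [ 0.363000   0.111000   0.185625   0.201375]
  [ 0.058500   0.394500   0.159375   0.138375]
  [ 0.180750   0.196500   0.675000   0.318000]
  [ 0.150750   0.140250   0.228125   0.466125]
det(I−A) = Σ_j (I−A)_1j·C_1j = (1.00)(0.363000) + (-0.10)(0.058500) + (-0.15)(0.180750) + (-0.30)(0.150750) = 0.2848125
(I − A)⁻¹ = adj(I−A) / det(I−A) ≈
  [   1.2745     0.3897     0.6517     0.7070]
  [   0.2054     1.3851     0.5596     0.4858]
  [   0.6346     0.6899     2.3700     1.1165]
  [   0.5293     0.4924     0.8010     1.6366]
Δx = (I − A)⁻¹ Δd with Δd having +100 in the Beverages component and 0 elsewhere.
So Δx_T = L_TB · (+100), where L_TB = adj(I−A)_TB / det(I−A) = 0.111000 / 0.2848125.
Δx_T = 0.111000 × (+100) / 0.2848125 = 11.10 / 0.2848125 ≈ 39.0.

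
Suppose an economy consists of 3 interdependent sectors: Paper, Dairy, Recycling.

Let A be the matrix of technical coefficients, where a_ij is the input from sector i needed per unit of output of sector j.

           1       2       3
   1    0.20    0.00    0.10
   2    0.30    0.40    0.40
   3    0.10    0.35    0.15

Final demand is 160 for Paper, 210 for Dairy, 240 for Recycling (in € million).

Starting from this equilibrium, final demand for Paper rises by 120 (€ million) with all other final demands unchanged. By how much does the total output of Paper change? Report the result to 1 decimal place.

I − A =
  [   0.80     0.00    -0.10]
  [  -0.30     0.60    -0.40]
  [  -0.10    -0.35     0.85]
Cofactors of I−A, C_ij = (−1)^(i+j)·(minor ij) (rows/columns in the sector order above):
  C_11 = (0.60)(0.85) − (-0.40)(-0.35) = 0.3700
  C_12 = −[(-0.30)(0.85) − (-0.40)(-0.10)] = 0.2950
  C_13 = (-0.30)(-0.35) − (0.60)(-0.10) = 0.1650
  C_21 = −[(0.00)(0.85) − (-0.10)(-0.35)] = 0.0350
  C_22 = (0.80)(0.85) − (-0.10)(-0.10) = 0.6700
  C_23 = −[(0.80)(-0.35) − (0.00)(-0.10)] = 0.2800
  C_31 = (0.00)(-0.40) − (-0.10)(0.60) = 0.0600
  C_32 = −[(0.80)(-0.40) − (-0.10)(-0.30)] = 0.3500
  C_33 = (0.80)(0.60) − (0.00)(-0.30) = 0.4800
det(I−A) = Σ_j (I−A)_1j·C_1j = (0.80)(0.3700) + (0.00)(0.2950) + (-0.10)(0.1650) = 0.2795
adj(I−A) = Cᵀ =
  [ 0.3700   0.0350   0.0600]
  [ 0.2950   0.6700   0.3500]
  [ 0.1650   0.2800   0.4800]
(I − A)⁻¹ = adj(I−A) / det(I−A) ≈
  [   1.3238     0.1252     0.2147]
  [   1.0555     2.3971     1.2522]
  [   0.5903     1.0018     1.7174]
Δx = (I − A)⁻¹ Δd with Δd having +120 in the Paper component and 0 elsewhere.
So Δx_1 = L_11 · (+120), where L_11 = adj(I−A)_11 / det(I−A) = 0.3700 / 0.2795.
Δx_1 = 0.3700 × (+120) / 0.2795 = 44.40 / 0.2795 ≈ 158.9.

Δx_1 = 158.9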